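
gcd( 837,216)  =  27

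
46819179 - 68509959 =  - 21690780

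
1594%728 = 138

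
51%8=3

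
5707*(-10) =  - 57070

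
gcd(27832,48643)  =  7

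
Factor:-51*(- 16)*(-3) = -2448   =  - 2^4*3^2*17^1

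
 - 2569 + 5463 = 2894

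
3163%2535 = 628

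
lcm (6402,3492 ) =38412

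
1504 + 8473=9977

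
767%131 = 112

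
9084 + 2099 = 11183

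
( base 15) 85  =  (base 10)125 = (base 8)175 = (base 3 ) 11122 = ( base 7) 236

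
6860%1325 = 235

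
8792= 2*4396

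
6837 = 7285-448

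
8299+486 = 8785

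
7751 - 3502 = 4249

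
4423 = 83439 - 79016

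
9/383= 9/383 = 0.02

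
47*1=47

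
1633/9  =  181 + 4/9 = 181.44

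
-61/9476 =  - 61/9476 = - 0.01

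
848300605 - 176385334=671915271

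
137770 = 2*68885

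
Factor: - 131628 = -2^2*3^1*7^1 * 1567^1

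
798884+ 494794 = 1293678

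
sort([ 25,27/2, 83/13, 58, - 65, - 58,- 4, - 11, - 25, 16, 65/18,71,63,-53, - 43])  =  [ - 65, - 58, - 53 , - 43, - 25, - 11, - 4, 65/18, 83/13, 27/2,16, 25,58, 63,71 ] 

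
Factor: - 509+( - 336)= - 5^1*13^2  =  -845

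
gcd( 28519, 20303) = 79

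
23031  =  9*2559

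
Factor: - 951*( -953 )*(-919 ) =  - 3^1*317^1*919^1 * 953^1  =  -832892457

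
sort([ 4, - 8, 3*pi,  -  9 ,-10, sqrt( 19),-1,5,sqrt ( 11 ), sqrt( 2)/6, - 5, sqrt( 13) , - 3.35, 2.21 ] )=[ - 10, - 9, - 8, - 5, - 3.35,-1, sqrt (2)/6, 2.21, sqrt( 11), sqrt(13 ), 4,sqrt( 19 ),5,3*pi]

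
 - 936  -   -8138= 7202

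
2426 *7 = 16982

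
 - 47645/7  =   - 6807+ 4/7 = - 6806.43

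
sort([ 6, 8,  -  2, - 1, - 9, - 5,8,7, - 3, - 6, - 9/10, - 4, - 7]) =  [ - 9, - 7, - 6, - 5, - 4, - 3 , - 2, - 1, - 9/10, 6, 7, 8,  8]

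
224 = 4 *56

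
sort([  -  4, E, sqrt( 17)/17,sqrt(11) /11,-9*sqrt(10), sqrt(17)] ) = [ - 9*sqrt(10), - 4,sqrt( 17 ) /17,sqrt(11)/11, E, sqrt (17)]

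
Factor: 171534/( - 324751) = - 2^1 * 3^1*7^(-1 )*11^1 * 17^(-1) *23^1*113^1*2729^( - 1 ) 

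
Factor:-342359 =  - 342359^1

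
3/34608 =1/11536 = 0.00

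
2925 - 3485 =-560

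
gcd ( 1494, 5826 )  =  6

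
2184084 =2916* 749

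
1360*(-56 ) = - 76160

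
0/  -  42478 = 0/1 = -0.00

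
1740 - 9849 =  - 8109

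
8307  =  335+7972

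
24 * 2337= 56088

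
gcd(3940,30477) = 1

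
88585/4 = 88585/4 = 22146.25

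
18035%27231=18035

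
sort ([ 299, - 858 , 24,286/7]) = [ - 858, 24,286/7,  299]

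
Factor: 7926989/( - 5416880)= -2^ (-4)*5^( - 1)*17^ (-1)*167^1 * 569^ ( - 1) * 6781^1  =  - 1132427/773840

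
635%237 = 161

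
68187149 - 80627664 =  - 12440515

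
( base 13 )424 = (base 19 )1I3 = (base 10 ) 706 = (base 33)ld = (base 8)1302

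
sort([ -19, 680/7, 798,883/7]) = [ - 19,680/7  ,  883/7, 798]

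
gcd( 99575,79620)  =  5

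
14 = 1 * 14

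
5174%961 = 369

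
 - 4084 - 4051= - 8135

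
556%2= 0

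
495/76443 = 165/25481 = 0.01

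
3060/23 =133 + 1/23 =133.04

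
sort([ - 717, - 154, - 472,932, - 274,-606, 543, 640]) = [  -  717,-606, - 472, - 274, - 154, 543,640,932] 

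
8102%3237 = 1628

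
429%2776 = 429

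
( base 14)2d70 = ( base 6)101354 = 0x1fc6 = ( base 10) 8134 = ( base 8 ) 17706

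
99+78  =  177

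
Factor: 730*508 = 370840=2^3 *5^1*73^1 * 127^1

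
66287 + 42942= 109229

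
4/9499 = 4/9499= 0.00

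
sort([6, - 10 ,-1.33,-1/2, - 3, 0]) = [ - 10, - 3 ,  -  1.33,-1/2,0,6]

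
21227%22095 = 21227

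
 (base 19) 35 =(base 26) 2a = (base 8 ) 76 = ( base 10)62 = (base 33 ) 1T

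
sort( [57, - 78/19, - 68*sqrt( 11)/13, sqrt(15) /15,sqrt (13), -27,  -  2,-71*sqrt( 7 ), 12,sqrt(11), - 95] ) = [ - 71*sqrt(7), - 95, - 27, -68*sqrt( 11)/13 , - 78/19,- 2,  sqrt( 15)/15,  sqrt( 11 ),sqrt( 13) , 12,57] 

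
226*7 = 1582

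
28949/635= 45 + 374/635 = 45.59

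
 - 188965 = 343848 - 532813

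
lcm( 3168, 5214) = 250272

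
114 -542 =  - 428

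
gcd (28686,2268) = 42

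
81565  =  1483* 55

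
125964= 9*13996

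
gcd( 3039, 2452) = 1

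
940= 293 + 647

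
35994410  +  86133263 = 122127673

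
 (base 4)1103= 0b1010011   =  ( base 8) 123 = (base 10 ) 83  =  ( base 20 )43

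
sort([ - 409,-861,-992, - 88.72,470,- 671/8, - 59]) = [  -  992, - 861, - 409, - 88.72,-671/8, - 59,470 ] 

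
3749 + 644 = 4393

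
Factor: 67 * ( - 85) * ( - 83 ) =472685 = 5^1 * 17^1*67^1*83^1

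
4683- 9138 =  - 4455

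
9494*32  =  303808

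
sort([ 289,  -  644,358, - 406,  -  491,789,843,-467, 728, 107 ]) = [- 644, - 491, - 467, -406,107, 289, 358,728,789,843 ] 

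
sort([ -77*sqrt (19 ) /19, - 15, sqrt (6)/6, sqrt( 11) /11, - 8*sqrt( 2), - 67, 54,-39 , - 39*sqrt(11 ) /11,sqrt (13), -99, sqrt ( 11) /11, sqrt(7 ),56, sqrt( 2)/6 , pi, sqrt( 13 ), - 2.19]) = [ - 99 ,-67,- 39, -77*sqrt(19) /19, - 15, - 39*sqrt( 11) /11,-8 * sqrt(2), - 2.19, sqrt ( 2 )/6, sqrt(  11) /11, sqrt(11 )/11, sqrt ( 6 )/6, sqrt(7) , pi, sqrt( 13 ), sqrt(13) , 54 , 56]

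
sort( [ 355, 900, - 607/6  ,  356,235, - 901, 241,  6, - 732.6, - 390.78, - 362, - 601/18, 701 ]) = [-901,-732.6,-390.78, - 362, - 607/6, - 601/18,6,235, 241, 355, 356,701, 900]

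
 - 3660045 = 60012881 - 63672926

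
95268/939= 31756/313 = 101.46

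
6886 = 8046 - 1160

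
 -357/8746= - 357/8746 = - 0.04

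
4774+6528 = 11302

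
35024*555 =19438320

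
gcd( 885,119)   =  1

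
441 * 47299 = 20858859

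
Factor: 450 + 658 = 1108 = 2^2*277^1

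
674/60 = 11 + 7/30 = 11.23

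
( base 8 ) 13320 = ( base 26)8gg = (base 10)5840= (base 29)6RB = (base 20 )ec0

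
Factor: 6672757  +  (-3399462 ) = 3273295= 5^1*677^1*967^1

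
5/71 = 5/71 = 0.07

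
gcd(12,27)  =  3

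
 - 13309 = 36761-50070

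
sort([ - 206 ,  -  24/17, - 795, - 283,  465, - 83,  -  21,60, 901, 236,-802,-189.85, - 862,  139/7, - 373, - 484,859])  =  [  -  862, - 802,  -  795, - 484 ,-373,  -  283,-206, - 189.85,-83,-21, - 24/17, 139/7, 60, 236,  465, 859 , 901] 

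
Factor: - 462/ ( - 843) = 2^1*7^1*11^1*281^(  -  1) =154/281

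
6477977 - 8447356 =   -  1969379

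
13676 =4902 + 8774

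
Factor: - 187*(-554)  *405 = 41957190 = 2^1*3^4*5^1*11^1*17^1*277^1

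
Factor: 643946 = 2^1*41^1*7853^1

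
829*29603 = 24540887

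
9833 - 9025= 808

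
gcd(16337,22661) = 527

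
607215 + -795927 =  - 188712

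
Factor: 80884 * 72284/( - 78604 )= - 2^2 * 17^1*43^( - 1 ) * 73^1*277^1*457^ ( -1) * 1063^1= -1461654764/19651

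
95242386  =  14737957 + 80504429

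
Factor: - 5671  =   - 53^1*107^1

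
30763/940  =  30763/940 = 32.73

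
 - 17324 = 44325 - 61649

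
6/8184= 1/1364 = 0.00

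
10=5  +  5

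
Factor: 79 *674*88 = 4685648 = 2^4*11^1*79^1*337^1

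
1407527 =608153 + 799374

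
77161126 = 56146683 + 21014443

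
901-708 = 193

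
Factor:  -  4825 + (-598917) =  - 2^1*83^1*3637^1 = - 603742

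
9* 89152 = 802368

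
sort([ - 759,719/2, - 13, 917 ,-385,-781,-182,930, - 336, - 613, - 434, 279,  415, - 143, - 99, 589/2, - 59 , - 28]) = [ - 781, - 759,- 613, -434, - 385,-336,-182,-143, - 99,  -  59, - 28, - 13,279, 589/2,719/2,415, 917, 930] 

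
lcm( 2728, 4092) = 8184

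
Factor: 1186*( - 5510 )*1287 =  - 8410364820 =- 2^2 * 3^2*5^1 * 11^1*13^1 * 19^1*29^1 * 593^1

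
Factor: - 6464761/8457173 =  - 107^( - 1)*331^1*19531^1*79039^( - 1)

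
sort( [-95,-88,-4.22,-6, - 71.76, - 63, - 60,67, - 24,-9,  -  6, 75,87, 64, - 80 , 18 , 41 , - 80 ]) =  [ - 95 ,-88, - 80, - 80, - 71.76, -63,  -  60,-24, - 9,- 6 ,  -  6 ,  -  4.22, 18,  41, 64 , 67 , 75 , 87] 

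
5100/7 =728 + 4/7 = 728.57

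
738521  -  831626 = -93105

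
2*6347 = 12694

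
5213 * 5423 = 28270099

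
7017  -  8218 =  - 1201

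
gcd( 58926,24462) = 6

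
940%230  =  20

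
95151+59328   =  154479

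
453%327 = 126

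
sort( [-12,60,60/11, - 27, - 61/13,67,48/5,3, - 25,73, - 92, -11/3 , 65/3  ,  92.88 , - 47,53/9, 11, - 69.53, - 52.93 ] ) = [ - 92, - 69.53, - 52.93, - 47, - 27, - 25, - 12, - 61/13, - 11/3,3,60/11, 53/9,48/5,11,65/3,  60,67, 73,92.88 ]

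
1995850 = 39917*50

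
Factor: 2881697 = 7^1*13^1*31667^1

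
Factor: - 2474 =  - 2^1*1237^1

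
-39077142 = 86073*( - 454 ) 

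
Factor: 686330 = 2^1 * 5^1*68633^1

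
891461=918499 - 27038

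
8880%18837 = 8880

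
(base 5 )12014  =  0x374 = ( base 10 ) 884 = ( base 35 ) p9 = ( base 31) SG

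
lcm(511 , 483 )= 35259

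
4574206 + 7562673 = 12136879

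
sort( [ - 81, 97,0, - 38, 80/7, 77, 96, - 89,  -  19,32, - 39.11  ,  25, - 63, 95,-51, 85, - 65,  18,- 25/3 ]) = [-89 ,-81 , - 65,-63, - 51, -39.11 , - 38,-19, - 25/3,0, 80/7, 18,25, 32, 77 , 85,95, 96, 97]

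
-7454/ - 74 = 3727/37 = 100.73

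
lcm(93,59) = 5487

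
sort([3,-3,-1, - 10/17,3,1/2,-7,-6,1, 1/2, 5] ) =[ -7,-6,  -  3,-1,-10/17, 1/2 , 1/2, 1,3, 3,5]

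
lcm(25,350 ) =350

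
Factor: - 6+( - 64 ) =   -  70 = - 2^1 *5^1 * 7^1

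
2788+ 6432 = 9220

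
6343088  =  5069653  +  1273435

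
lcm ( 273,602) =23478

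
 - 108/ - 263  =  108/263 = 0.41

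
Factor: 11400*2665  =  30381000 = 2^3*3^1*5^3*13^1 * 19^1*41^1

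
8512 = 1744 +6768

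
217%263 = 217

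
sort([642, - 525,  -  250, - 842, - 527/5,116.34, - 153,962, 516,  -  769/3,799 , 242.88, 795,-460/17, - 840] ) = [-842 , - 840,-525,-769/3, - 250,-153, - 527/5, - 460/17, 116.34, 242.88, 516, 642, 795, 799, 962 ] 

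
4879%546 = 511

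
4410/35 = 126=126.00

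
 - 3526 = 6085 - 9611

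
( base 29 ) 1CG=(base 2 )10010110101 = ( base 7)3341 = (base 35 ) YF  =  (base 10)1205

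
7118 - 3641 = 3477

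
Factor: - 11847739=-353^1*33563^1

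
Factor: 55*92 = 2^2*5^1*11^1 * 23^1 =5060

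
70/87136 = 5/6224 = 0.00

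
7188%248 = 244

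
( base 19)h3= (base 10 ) 326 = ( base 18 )102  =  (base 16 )146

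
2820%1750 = 1070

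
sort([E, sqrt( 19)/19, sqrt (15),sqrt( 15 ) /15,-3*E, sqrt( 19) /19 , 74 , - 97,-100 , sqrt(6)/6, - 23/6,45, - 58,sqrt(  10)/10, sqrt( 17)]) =[ - 100, - 97,-58,  -  3 * E  , - 23/6,sqrt(19)/19, sqrt( 19)/19,sqrt( 15)/15, sqrt( 10) /10,  sqrt( 6)/6,E, sqrt(15),sqrt( 17),45, 74]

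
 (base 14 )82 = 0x72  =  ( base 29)3R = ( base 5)424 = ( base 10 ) 114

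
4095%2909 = 1186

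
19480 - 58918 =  - 39438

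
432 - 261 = 171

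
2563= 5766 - 3203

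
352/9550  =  176/4775 = 0.04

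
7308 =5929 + 1379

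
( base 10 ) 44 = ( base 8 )54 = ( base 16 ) 2c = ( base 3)1122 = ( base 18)28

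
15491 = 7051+8440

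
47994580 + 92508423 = 140503003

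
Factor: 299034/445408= 333/496=2^(-4)  *  3^2* 31^(-1)*37^1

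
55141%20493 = 14155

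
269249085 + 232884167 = 502133252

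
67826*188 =12751288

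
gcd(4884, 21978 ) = 2442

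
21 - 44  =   - 23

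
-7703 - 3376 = -11079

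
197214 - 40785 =156429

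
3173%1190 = 793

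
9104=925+8179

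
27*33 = 891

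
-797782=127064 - 924846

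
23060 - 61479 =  - 38419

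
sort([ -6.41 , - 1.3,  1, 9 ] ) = [ - 6.41, - 1.3, 1 , 9]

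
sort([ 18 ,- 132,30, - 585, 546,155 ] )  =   [- 585 ,  -  132,18,  30,155,  546 ]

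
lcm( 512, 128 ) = 512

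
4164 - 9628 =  - 5464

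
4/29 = 4/29 = 0.14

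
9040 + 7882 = 16922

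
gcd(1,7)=1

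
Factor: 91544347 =23^1*61^1*71^1*919^1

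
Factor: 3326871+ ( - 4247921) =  - 921050= - 2^1 * 5^2*13^2*109^1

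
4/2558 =2/1279 = 0.00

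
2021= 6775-4754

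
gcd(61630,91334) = 2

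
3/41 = 3/41= 0.07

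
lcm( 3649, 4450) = 182450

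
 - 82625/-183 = 451 + 92/183=451.50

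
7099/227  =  31+62/227 = 31.27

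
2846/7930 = 1423/3965 = 0.36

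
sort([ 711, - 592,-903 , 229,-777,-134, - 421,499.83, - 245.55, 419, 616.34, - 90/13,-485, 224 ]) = [ - 903, - 777,-592,-485, - 421, - 245.55, - 134, -90/13, 224 , 229, 419,499.83, 616.34,711 ] 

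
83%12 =11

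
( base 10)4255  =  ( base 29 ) 51l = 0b1000010011111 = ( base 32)44v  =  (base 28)5br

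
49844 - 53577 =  -3733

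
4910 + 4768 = 9678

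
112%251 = 112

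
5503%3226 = 2277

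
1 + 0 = 1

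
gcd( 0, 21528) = 21528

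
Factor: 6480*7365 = 47725200 = 2^4 *3^5*5^2*491^1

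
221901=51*4351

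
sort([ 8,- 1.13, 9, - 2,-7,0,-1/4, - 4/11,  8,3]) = [-7, - 2, - 1.13, - 4/11, - 1/4 , 0, 3,  8,  8, 9 ] 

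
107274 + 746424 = 853698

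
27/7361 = 27/7361 = 0.00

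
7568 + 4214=11782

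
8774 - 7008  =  1766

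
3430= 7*490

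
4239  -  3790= 449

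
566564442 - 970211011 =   -  403646569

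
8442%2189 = 1875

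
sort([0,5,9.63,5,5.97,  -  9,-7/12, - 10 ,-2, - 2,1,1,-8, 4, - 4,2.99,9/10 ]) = [-10, - 9, - 8, - 4, - 2,- 2, - 7/12 , 0, 9/10,1,1, 2.99,  4, 5,5, 5.97,9.63 ] 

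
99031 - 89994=9037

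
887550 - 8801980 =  - 7914430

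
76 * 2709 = 205884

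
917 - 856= 61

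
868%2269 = 868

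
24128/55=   24128/55 = 438.69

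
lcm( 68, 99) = 6732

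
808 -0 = 808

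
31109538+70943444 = 102052982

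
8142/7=1163+1/7 = 1163.14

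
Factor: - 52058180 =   -  2^2*5^1* 2602909^1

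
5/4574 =5/4574 = 0.00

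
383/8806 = 383/8806 = 0.04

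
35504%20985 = 14519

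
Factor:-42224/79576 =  - 26/49  =  - 2^1*7^( - 2) * 13^1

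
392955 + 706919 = 1099874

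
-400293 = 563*(-711) 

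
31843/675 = 31843/675 = 47.17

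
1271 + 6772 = 8043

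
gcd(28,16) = 4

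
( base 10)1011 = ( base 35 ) SV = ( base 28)183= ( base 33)ul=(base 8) 1763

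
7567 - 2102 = 5465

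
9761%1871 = 406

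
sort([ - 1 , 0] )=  [ - 1, 0]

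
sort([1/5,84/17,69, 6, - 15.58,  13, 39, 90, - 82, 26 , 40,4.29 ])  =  [ - 82, - 15.58,1/5,4.29, 84/17,6, 13,26, 39, 40, 69, 90]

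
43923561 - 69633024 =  - 25709463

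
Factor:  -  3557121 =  - 3^1*1185707^1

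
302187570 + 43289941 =345477511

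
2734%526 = 104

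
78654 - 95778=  - 17124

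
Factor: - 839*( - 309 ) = 3^1*103^1*839^1 = 259251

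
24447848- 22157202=2290646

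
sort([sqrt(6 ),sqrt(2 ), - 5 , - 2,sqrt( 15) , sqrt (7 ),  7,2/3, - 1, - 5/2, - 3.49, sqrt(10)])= [ - 5, - 3.49, - 5/2, - 2  , -1,2/3,sqrt( 2 ),sqrt( 6 ),sqrt( 7),sqrt( 10), sqrt(15 ),7]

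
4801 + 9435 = 14236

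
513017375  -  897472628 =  - 384455253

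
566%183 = 17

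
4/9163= 4/9163 = 0.00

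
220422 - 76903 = 143519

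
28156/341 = 28156/341 = 82.57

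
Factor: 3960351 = 3^2 * 440039^1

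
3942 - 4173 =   -  231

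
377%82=49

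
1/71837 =1/71837 = 0.00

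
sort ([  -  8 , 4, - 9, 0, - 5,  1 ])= [-9, - 8 ,- 5,0,1,  4 ] 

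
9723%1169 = 371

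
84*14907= 1252188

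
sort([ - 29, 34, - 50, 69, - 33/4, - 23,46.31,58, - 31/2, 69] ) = [ - 50,-29 , - 23, -31/2 , - 33/4 , 34, 46.31 , 58 , 69, 69]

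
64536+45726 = 110262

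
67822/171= 67822/171 = 396.62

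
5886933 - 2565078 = 3321855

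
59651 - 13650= 46001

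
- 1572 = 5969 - 7541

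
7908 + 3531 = 11439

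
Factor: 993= 3^1*331^1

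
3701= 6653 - 2952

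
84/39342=14/6557  =  0.00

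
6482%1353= 1070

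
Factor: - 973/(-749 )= 107^( - 1)*139^1 = 139/107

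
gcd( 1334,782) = 46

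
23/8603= 23/8603 = 0.00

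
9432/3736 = 2 + 245/467 = 2.52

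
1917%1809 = 108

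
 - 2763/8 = - 2763/8 = -  345.38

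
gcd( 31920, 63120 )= 240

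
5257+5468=10725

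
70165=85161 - 14996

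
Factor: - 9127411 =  - 1499^1 * 6089^1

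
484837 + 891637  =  1376474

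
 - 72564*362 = -26268168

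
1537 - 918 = 619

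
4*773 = 3092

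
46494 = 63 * 738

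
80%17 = 12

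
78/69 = 26/23 = 1.13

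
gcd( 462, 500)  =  2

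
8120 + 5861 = 13981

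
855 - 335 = 520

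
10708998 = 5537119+5171879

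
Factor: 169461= 3^2 * 19^1*991^1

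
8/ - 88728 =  - 1/11091 = - 0.00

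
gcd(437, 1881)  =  19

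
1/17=1/17   =  0.06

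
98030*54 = 5293620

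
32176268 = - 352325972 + 384502240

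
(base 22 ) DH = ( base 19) FI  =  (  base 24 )cf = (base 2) 100101111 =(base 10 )303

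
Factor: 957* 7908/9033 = 2^2 * 3^1 * 11^1 * 29^1* 659^1*3011^ ( - 1 ) = 2522652/3011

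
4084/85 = 4084/85 = 48.05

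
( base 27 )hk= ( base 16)1DF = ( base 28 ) h3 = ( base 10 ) 479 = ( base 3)122202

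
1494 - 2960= - 1466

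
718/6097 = 718/6097 = 0.12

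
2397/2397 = 1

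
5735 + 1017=6752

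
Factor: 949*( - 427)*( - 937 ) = 379693951 =7^1 * 13^1*61^1 * 73^1 * 937^1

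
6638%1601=234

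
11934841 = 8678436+3256405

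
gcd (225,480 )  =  15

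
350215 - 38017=312198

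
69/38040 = 23/12680  =  0.00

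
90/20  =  9/2 =4.50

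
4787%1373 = 668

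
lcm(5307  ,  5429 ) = 472323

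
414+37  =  451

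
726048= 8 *90756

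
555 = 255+300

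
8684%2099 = 288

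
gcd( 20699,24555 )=1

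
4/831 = 4/831  =  0.00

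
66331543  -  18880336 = 47451207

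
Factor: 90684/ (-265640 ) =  - 99/290 = -  2^( - 1)*3^2*5^ ( - 1)*11^1*29^( - 1)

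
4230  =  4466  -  236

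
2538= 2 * 1269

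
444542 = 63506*7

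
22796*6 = 136776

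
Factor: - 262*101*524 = -2^3 * 101^1*131^2 = -13866088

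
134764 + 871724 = 1006488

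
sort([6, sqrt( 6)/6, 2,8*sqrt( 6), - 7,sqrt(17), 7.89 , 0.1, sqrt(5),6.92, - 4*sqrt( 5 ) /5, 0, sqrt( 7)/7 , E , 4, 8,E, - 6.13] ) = [ - 7,-6.13, - 4*sqrt ( 5 ) /5,0, 0.1, sqrt( 7 )/7,sqrt( 6)/6,2,sqrt( 5) , E,  E, 4, sqrt( 17),6,6.92, 7.89, 8,8 * sqrt( 6)]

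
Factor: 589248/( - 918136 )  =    -  73656/114767  =  - 2^3 * 3^3 * 11^1*17^ (-1 )*31^1 * 43^( - 1 ) *157^( - 1 ) 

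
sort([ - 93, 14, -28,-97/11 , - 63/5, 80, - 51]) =[ - 93, - 51, - 28, - 63/5, - 97/11,14, 80] 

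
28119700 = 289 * 97300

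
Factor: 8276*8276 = 2^4*2069^2= 68492176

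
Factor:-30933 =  - 3^2*7^1*491^1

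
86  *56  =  4816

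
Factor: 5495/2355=7/3=3^( - 1 )*7^1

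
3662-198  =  3464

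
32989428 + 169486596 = 202476024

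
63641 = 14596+49045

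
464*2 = 928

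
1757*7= 12299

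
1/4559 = 1/4559 = 0.00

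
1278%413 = 39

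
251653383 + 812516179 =1064169562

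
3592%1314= 964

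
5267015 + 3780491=9047506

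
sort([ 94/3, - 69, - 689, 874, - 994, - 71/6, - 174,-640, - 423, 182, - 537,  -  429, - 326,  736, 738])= [ - 994, - 689,  -  640, - 537, -429, -423, - 326, - 174, - 69, - 71/6, 94/3,182, 736 , 738, 874 ] 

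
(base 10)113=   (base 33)3E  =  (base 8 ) 161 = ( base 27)45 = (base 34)3b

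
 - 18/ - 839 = 18/839 = 0.02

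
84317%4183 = 657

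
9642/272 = 4821/136 = 35.45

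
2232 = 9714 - 7482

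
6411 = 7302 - 891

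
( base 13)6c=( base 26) 3c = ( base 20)4A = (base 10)90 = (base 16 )5a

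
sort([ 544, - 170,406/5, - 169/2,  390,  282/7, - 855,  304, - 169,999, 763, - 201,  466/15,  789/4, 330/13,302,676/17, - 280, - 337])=[ - 855, - 337 , - 280,  -  201 ,-170, - 169, - 169/2,330/13,  466/15, 676/17,282/7 , 406/5, 789/4, 302,304 , 390,544,763, 999 ] 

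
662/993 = 2/3 = 0.67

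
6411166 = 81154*79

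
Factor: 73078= 2^1*61^1*599^1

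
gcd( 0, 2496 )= 2496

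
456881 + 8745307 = 9202188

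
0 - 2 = -2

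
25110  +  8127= 33237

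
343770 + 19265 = 363035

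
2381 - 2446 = - 65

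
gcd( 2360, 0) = 2360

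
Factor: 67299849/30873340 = 2^(- 2)*3^3*5^( - 1)*379^(- 1)*4073^( - 1)*2492587^1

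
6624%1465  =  764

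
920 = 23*40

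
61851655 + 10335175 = 72186830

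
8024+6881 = 14905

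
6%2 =0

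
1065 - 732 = 333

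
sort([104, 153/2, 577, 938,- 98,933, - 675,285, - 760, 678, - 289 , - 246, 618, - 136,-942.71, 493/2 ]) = [ - 942.71,-760, - 675 , - 289,-246 , - 136, - 98, 153/2, 104, 493/2, 285, 577,618,678, 933, 938]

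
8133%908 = 869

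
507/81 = 6+7/27 = 6.26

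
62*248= 15376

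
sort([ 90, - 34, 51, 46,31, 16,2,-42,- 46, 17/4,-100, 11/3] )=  [ - 100, - 46 , - 42 ,  -  34,2, 11/3,17/4, 16, 31, 46,  51, 90]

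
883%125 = 8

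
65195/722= 90+215/722  =  90.30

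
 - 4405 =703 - 5108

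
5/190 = 1/38 = 0.03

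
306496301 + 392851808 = 699348109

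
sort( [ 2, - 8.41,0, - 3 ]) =[ - 8.41, - 3,0,2]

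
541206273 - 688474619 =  - 147268346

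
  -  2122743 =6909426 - 9032169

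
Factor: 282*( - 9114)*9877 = -25385351796 = -2^2*3^2*7^3*17^1*31^1*47^1*83^1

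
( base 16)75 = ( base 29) 41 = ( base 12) 99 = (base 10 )117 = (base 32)3L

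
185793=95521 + 90272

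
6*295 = 1770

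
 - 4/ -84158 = 2/42079 = 0.00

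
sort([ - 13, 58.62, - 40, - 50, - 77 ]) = [ - 77,  -  50, - 40, -13, 58.62]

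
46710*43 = 2008530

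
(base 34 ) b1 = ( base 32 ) bn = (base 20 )if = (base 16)177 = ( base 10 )375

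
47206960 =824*57290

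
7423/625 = 7423/625=11.88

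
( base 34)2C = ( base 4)1100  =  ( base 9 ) 88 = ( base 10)80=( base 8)120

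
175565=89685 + 85880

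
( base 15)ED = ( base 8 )337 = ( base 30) 7D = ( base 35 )6D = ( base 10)223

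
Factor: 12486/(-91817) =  - 2^1*3^1*11^( - 1 )*17^( - 1 )*491^( - 1)*2081^1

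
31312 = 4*7828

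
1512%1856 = 1512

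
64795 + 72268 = 137063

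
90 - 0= 90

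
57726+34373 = 92099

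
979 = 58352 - 57373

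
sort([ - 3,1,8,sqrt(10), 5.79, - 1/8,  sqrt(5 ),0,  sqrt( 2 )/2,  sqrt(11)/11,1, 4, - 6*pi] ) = [ - 6* pi, - 3, - 1/8,0, sqrt(11)/11,  sqrt( 2 )/2,1,1,sqrt( 5 )  ,  sqrt(10),4,5.79,8 ]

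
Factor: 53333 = 7^1 * 19^1*401^1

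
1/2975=1/2975=0.00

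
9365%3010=335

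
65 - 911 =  - 846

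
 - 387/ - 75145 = 387/75145 = 0.01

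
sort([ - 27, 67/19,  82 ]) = [ - 27,67/19, 82]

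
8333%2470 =923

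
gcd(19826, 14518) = 2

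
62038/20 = 31019/10 = 3101.90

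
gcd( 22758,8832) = 6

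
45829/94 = 487 + 51/94 = 487.54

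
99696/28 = 3560 + 4/7=3560.57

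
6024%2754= 516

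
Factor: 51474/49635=17158/16545 = 2^1 *3^(- 1 ) * 5^( - 1 )*23^1* 373^1*1103^ ( - 1)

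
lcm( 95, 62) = 5890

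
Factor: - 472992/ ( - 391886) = 2^4 * 3^1*11^ ( - 1 )*13^1*47^( - 1) =624/517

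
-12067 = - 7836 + -4231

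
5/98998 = 5/98998= 0.00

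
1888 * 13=24544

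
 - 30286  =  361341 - 391627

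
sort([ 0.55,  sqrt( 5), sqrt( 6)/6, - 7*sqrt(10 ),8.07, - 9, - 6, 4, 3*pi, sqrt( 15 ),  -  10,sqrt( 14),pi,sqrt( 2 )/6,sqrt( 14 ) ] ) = [ - 7* sqrt( 10), - 10, - 9, -6,sqrt( 2 ) /6,sqrt (6)/6,0.55, sqrt( 5), pi, sqrt( 14 ) , sqrt (14),  sqrt( 15 ), 4,8.07,3*pi] 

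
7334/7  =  7334/7 = 1047.71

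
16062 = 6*2677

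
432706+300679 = 733385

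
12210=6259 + 5951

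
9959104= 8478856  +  1480248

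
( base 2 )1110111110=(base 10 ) 958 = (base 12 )67a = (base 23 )1IF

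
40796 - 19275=21521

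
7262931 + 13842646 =21105577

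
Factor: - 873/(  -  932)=2^( - 2) *3^2*97^1*233^( - 1) 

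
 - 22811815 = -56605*403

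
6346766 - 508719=5838047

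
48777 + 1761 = 50538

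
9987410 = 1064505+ 8922905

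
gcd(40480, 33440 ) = 1760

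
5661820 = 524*10805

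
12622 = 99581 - 86959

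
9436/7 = 1348=1348.00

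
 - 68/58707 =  - 1 + 58639/58707=- 0.00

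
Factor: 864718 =2^1*432359^1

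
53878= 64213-10335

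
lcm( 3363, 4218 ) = 248862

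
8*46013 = 368104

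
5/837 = 5/837 = 0.01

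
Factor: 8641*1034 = 2^1*11^1*47^1 * 8641^1 = 8934794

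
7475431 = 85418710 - 77943279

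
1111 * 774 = 859914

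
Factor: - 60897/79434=- 20299/26478 = - 2^( - 1)*3^( - 2 )*53^1*383^1*1471^( - 1)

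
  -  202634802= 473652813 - 676287615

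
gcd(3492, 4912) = 4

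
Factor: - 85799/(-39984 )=103/48 = 2^( - 4)*3^ ( - 1) * 103^1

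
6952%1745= 1717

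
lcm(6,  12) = 12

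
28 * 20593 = 576604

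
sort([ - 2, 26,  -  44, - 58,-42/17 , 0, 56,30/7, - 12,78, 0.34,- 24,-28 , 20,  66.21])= [ - 58 ,- 44,-28 , - 24,  -  12, - 42/17 ,-2,0,0.34, 30/7 , 20, 26,56  ,  66.21, 78]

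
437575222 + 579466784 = 1017042006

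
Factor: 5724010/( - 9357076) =- 2^( -1)*5^1*23^1*41^1*79^( - 1 ) * 607^1*29611^( - 1 ) = - 2862005/4678538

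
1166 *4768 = 5559488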